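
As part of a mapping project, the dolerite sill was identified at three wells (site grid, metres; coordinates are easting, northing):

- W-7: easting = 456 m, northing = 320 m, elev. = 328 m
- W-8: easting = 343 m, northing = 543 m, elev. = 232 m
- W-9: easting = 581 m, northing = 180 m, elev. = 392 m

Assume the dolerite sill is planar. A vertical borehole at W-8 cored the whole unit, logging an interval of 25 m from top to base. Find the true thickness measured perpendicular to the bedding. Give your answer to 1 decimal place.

Let the plane be z = a·easting + b·northing + c.
W-8−W-7: −113a + 223b = −96;  W-9−W-7: 125a − 140b = 64.
Solving gives a = 0.06902, b = −0.39552.
|∇z| = √(a²+b²) = 0.40150, so dip δ = arctan(0.40150) = 21.88°.
True thickness = vertical thickness × cos δ = 25 × cos 21.88° = 23.2 m.

23.2 m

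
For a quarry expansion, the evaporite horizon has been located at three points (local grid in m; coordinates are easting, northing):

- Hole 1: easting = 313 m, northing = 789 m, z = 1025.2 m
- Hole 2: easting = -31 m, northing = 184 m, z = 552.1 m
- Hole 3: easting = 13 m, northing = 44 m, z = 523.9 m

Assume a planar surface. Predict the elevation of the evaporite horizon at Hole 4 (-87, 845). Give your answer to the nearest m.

Let the plane be z = a·easting + b·northing + c.
Hole 2−Hole 1: −344a − 605b = −473.1;  Hole 3−Hole 1: −300a − 745b = −501.3.
Solving gives a = 0.65757, b = 0.40809.
Then c = 1025.2 − a·313 − b·789 = 497.40.
At (-87, 845): z = −57.2 + 344.8 + 497.40 = 785.0 m.

785 m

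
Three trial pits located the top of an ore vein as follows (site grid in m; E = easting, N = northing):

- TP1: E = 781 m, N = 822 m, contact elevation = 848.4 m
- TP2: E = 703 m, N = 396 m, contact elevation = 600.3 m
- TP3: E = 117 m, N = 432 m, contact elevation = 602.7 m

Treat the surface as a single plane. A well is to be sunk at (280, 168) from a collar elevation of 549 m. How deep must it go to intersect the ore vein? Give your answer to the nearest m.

93 m

Two edge vectors: TP1→TP2 = (-78, -426, -248.1), TP1→TP3 = (-664, -390, -245.7).
Normal n = (TP1→TP2) × (TP1→TP3) = (7909.2, 145573.8, -252444).
So ∂z/∂E = −n_x/n_z = 0.03133 and ∂z/∂N = −n_y/n_z = 0.57666.
Intercept c from TP1: 848.4 − 24.47 − 474.01 = 349.92.
At (280, 168): z_contact = 8.8 + 96.9 + 349.92 = 455.6 m.
Depth below ground = 549 − 455.6 = 93 m.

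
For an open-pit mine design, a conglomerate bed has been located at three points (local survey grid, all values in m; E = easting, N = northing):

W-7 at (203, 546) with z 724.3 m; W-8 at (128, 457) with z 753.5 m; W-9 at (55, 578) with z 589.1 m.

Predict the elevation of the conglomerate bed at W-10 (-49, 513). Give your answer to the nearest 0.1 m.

575.3 m

Let the plane be z = a·E + b·N + c.
W-8−W-7: −75a − 89b = 29.2;  W-9−W-7: −148a + 32b = −135.2.
Solving gives a = 0.71272, b = −0.92869.
Then c = 724.3 − a·203 − b·546 = 1086.68.
At (-49, 513): z = −34.9 − 476.4 + 1086.68 = 575.3 m.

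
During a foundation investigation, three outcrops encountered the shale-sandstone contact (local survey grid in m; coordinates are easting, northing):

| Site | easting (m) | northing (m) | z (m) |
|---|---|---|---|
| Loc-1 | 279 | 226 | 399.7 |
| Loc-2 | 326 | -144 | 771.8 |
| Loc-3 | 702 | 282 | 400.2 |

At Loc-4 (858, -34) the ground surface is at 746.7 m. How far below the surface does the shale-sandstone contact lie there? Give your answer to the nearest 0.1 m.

13.4 m

Let the plane be z = a·easting + b·northing + c.
Loc-2−Loc-1: 47a − 370b = 372.1;  Loc-3−Loc-1: 423a + 56b = 0.5.
Solving gives a = 0.13210, b = −0.98890.
Then c = 399.7 − a·279 − b·226 = 586.33.
At (858, -34): z_contact = 113.34 + 33.62 + 586.33 = 733.30 m.
Depth below ground = 746.7 − 733.30 = 13.4 m.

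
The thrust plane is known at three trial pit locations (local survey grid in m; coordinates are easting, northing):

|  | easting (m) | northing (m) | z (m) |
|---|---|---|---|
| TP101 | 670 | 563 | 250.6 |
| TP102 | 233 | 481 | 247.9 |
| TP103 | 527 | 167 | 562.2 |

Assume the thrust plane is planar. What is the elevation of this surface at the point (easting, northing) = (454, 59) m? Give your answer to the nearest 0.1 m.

641.6 m

Let the plane be z = a·easting + b·northing + c.
TP102−TP101: −437a − 82b = −2.7;  TP103−TP101: −143a − 396b = 311.6.
Solving gives a = 0.16501, b = −0.84646.
Then c = 250.6 − a·670 − b·563 = 616.60.
At (454, 59): z = 74.9 − 49.9 + 616.60 = 641.6 m.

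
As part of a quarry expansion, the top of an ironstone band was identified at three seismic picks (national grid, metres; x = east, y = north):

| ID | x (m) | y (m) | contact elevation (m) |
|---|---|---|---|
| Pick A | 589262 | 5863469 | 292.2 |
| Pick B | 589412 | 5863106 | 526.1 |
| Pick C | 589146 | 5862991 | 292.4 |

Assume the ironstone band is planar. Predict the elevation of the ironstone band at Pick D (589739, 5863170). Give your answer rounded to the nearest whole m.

832 m

Two edge vectors: Pick A→Pick B = (150, -363, 233.9), Pick A→Pick C = (-116, -478, 0.2).
Normal n = (Pick A→Pick B) × (Pick A→Pick C) = (111731.6, -27162.4, -113808).
So ∂z/∂x = −n_x/n_z = 0.98175524 and ∂z/∂y = −n_y/n_z = −0.23866863.
Intercept c from Pick A: 292.2 − 578511.05 + 1399426.14 = 821207.29.
At (589739, 5863170): z = 578979.4 − 1399354.8 + 821207.29 = 831.9 m.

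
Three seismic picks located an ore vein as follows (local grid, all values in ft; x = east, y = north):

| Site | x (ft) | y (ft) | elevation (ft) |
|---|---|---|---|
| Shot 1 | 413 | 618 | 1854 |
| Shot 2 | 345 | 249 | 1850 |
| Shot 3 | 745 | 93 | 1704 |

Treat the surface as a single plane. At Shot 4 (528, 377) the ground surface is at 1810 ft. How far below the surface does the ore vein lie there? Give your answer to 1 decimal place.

12.3 ft

Two edge vectors: Shot 1→Shot 2 = (-68, -369, -4), Shot 1→Shot 3 = (332, -525, -150).
Normal n = (Shot 1→Shot 2) × (Shot 1→Shot 3) = (53250, -11528, 158208).
So ∂z/∂x = −n_x/n_z = −0.33658 and ∂z/∂y = −n_y/n_z = 0.07287.
Intercept c from Shot 1: 1854 + 139.01 − 45.03 = 1947.98.
At (528, 377): z_contact = −177.72 + 27.47 + 1947.98 = 1797.73 ft.
Depth below ground = 1810 − 1797.73 = 12.3 ft.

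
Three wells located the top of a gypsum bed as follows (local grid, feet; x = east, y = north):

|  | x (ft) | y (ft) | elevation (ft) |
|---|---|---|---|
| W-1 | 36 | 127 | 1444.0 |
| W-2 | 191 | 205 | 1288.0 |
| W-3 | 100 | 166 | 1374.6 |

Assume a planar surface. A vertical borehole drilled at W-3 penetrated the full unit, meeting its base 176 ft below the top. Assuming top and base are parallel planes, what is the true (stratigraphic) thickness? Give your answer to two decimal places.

Let the plane be z = a·x + b·y + c.
W-2−W-1: 155a + 78b = −156;  W-3−W-1: 64a + 39b = −69.4.
Solving gives a = −0.63704, b = −0.73409.
|∇z| = √(a²+b²) = 0.97196, so dip δ = arctan(0.97196) = 44.19°.
True thickness = vertical thickness × cos δ = 176 × cos 44.19° = 126.21 ft.

126.21 ft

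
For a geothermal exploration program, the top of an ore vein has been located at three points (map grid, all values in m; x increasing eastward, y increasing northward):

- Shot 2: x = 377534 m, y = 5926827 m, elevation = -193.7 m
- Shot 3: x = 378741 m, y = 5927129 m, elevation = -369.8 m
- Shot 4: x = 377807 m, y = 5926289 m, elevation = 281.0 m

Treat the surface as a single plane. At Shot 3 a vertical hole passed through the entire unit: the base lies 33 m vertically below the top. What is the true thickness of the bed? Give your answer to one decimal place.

25.1 m

Two edge vectors: Shot 2→Shot 3 = (1207, 302, -176.1), Shot 2→Shot 4 = (273, -538, 474.7).
Normal n = (Shot 2→Shot 3) × (Shot 2→Shot 4) = (48617.6, -621038.2, -731812).
So ∂z/∂x = −n_x/n_z = 0.06643 and ∂z/∂y = −n_y/n_z = −0.84863.
|∇z| = √(a²+b²) = 0.85123, so dip δ = arctan(0.85123) = 40.41°.
True thickness = vertical thickness × cos δ = 33 × cos 40.41° = 25.1 m.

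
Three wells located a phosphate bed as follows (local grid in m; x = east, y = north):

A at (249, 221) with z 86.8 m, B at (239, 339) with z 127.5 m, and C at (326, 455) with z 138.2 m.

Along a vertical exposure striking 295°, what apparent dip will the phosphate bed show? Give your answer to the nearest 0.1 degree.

Two edge vectors: A→B = (-10, 118, 40.7), A→C = (77, 234, 51.4).
Normal n = (A→B) × (A→C) = (-3458.6, 3647.9, -11426).
So ∂z/∂x = −n_x/n_z = −0.30270 and ∂z/∂y = −n_y/n_z = 0.31926.
Unit vector along 295° is (sin 295°, cos 295°) = (-0.9063, 0.4226).
Slope in that direction = a·(-0.9063) + b·(0.4226) = 0.40926.
Apparent dip = arctan|0.40926| = 22.3° (true dip is 23.7°, so apparent ≤ true as expected).

22.3°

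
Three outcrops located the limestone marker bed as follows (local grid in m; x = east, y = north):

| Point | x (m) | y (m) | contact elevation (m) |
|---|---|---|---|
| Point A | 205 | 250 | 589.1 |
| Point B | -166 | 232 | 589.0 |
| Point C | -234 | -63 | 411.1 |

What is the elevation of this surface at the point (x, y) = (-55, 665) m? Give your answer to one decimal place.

Two edge vectors: Point A→Point B = (-371, -18, -0.1), Point A→Point C = (-439, -313, -178).
Normal n = (Point A→Point B) × (Point A→Point C) = (3172.7, -65994.1, 108221).
So ∂z/∂x = −n_x/n_z = −0.02932 and ∂z/∂y = −n_y/n_z = 0.60981.
Intercept c from Point A: 589.1 + 6.01 − 152.45 = 442.66.
At (-55, 665): z = 1.6 + 405.5 + 442.66 = 849.8 m.

849.8 m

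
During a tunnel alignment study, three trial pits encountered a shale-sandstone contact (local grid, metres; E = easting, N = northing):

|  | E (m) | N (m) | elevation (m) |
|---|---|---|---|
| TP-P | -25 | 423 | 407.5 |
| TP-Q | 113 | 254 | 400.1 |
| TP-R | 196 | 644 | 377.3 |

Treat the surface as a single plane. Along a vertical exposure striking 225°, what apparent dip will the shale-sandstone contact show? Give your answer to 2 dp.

5.52°

Two edge vectors: TP-P→TP-Q = (138, -169, -7.4), TP-P→TP-R = (221, 221, -30.2).
Normal n = (TP-P→TP-Q) × (TP-P→TP-R) = (6739.2, 2532.2, 67847).
So ∂z/∂E = −n_x/n_z = −0.09933 and ∂z/∂N = −n_y/n_z = −0.03732.
Unit vector along 225° is (sin 225°, cos 225°) = (-0.7071, -0.7071).
Slope in that direction = a·(-0.7071) + b·(-0.7071) = 0.09663.
Apparent dip = arctan|0.09663| = 5.52° (true dip is 6.1°, so apparent ≤ true as expected).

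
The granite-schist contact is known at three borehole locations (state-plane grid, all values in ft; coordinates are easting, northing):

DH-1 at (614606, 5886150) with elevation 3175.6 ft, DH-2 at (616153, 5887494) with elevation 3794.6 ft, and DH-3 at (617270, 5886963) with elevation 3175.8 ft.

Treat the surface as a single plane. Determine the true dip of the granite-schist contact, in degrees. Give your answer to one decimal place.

36.6°

Two edge vectors: DH-1→DH-2 = (1547, 1344, 619), DH-1→DH-3 = (2664, 813, 0.2).
Normal n = (DH-1→DH-2) × (DH-1→DH-3) = (-502978.2, 1648706.6, -2322705).
So ∂z/∂easting = −n_x/n_z = −0.21655 and ∂z/∂northing = −n_y/n_z = 0.70982.
Gradient magnitude |∇z| = √(a² + b²) = √(0.04689 + 0.50385) = 0.74212.
True dip = arctan(0.74212) = 36.6°, dipping toward SSE (azimuth ≈ 163°).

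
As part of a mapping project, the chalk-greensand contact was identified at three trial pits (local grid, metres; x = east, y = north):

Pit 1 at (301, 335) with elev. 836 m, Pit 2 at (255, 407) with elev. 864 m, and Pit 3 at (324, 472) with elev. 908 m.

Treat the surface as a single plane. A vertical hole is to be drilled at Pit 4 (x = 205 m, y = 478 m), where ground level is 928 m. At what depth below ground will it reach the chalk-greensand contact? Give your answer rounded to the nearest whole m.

37 m

Two edge vectors: Pit 1→Pit 2 = (-46, 72, 28), Pit 1→Pit 3 = (23, 137, 72).
Normal n = (Pit 1→Pit 2) × (Pit 1→Pit 3) = (1348, 3956, -7958).
So ∂z/∂x = −n_x/n_z = 0.16939 and ∂z/∂y = −n_y/n_z = 0.49711.
Intercept c from Pit 1: 836 − 50.99 − 166.53 = 618.48.
At (205, 478): z_contact = 34.7 + 237.6 + 618.48 = 890.8 m.
Depth below ground = 928 − 890.8 = 37 m.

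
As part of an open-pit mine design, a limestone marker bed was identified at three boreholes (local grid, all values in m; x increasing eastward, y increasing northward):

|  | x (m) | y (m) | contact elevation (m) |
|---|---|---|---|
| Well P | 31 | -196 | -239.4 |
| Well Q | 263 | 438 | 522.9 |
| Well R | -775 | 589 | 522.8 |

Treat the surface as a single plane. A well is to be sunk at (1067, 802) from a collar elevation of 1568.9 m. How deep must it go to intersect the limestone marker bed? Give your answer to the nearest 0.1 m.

496.9 m

Two edge vectors: Well P→Well Q = (232, 634, 762.3), Well P→Well R = (-806, 785, 762.2).
Normal n = (Well P→Well Q) × (Well P→Well R) = (-115170.7, -791244.2, 693124).
So ∂z/∂x = −n_x/n_z = 0.166162 and ∂z/∂y = −n_y/n_z = 1.141562.
Intercept c from Well P: -239.4 − 5.15 + 223.75 = −20.80.
At (1067, 802): z_contact = 177.29 + 915.53 − 20.80 = 1072.02 m.
Depth below ground = 1568.9 − 1072.02 = 496.9 m.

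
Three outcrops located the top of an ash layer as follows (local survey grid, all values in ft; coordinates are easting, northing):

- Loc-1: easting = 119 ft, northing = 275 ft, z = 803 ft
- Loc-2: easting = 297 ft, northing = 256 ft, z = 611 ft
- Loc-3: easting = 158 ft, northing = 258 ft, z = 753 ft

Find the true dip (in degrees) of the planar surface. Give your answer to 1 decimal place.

49.9°

Two edge vectors: Loc-1→Loc-2 = (178, -19, -192), Loc-1→Loc-3 = (39, -17, -50).
Normal n = (Loc-1→Loc-2) × (Loc-1→Loc-3) = (-2314, 1412, -2285).
So ∂z/∂easting = −n_x/n_z = −1.01269 and ∂z/∂northing = −n_y/n_z = 0.61794.
Gradient magnitude |∇z| = √(a² + b²) = √(1.02554 + 0.38185) = 1.18634.
True dip = arctan(1.18634) = 49.9°, dipping toward ESE (azimuth ≈ 121°).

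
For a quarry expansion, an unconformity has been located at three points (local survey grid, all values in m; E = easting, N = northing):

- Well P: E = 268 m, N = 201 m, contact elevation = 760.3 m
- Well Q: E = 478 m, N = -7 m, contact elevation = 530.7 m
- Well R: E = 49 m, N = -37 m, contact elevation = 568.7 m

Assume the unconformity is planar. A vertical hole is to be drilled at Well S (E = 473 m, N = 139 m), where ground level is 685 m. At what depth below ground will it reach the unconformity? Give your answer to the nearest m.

15 m

Two edge vectors: Well P→Well Q = (210, -208, -229.6), Well P→Well R = (-219, -238, -191.6).
Normal n = (Well P→Well Q) × (Well P→Well R) = (-14792, 90518.4, -95532).
So ∂z/∂E = −n_x/n_z = −0.15484 and ∂z/∂N = −n_y/n_z = 0.94752.
Intercept c from Well P: 760.3 + 41.50 − 190.45 = 611.35.
At (473, 139): z_contact = −73.2 + 131.7 + 611.35 = 669.8 m.
Depth below ground = 685 − 669.8 = 15 m.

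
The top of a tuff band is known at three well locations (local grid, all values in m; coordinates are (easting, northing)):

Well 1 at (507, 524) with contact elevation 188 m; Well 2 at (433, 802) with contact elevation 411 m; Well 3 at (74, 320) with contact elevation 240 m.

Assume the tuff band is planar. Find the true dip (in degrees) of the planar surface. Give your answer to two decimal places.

Let the plane be z = a·E + b·N + c.
Well 2−Well 1: −74a + 278b = 223;  Well 3−Well 1: −433a − 204b = 52.
Solving gives a = −0.44252, b = 0.68437.
Gradient magnitude |∇z| = √(a² + b²) = √(0.19582 + 0.46836) = 0.81497.
True dip = arctan(0.81497) = 39.18°, dipping toward SSE (azimuth ≈ 147°).

39.18°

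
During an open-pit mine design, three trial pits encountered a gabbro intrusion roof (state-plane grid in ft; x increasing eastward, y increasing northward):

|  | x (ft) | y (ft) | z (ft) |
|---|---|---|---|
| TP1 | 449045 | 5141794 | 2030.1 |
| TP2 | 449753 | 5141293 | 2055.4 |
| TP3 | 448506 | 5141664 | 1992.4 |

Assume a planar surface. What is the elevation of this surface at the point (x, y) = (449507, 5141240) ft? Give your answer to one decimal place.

2038.4 ft

Let the plane be z = a·x + b·y + c.
TP2−TP1: 708a − 501b = 25.3;  TP3−TP1: −539a − 130b = −37.7.
Solving gives a = 0.061248236, b = 0.036055391.
Then c = 2030.1 − a·449045 − b·5141794 = −210862.51.
At (449507, 5141240): z = 27531.5 + 185369.4 − 210862.51 = 2038.4 ft.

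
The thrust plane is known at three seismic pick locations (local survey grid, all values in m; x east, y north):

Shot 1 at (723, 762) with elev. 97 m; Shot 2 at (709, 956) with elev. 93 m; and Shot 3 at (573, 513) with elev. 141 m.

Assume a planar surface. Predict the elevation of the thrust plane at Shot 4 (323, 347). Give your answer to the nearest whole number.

205 m

Let the plane be z = a·x + b·y + c.
Shot 2−Shot 1: −14a + 194b = −4;  Shot 3−Shot 1: −150a − 249b = 44.
Solving gives a = −0.23139, b = −0.03732.
Then c = 97 − a·723 − b·762 = 292.73.
At (323, 347): z = −74.7 − 12.9 + 292.73 = 205.0 m.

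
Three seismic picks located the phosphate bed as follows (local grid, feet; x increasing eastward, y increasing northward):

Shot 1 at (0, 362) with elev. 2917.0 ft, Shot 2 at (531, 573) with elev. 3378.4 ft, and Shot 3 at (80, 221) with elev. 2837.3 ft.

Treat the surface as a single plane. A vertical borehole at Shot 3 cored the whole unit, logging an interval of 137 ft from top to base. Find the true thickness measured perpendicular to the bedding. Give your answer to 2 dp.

96.34 ft

Two edge vectors: Shot 1→Shot 2 = (531, 211, 461.4), Shot 1→Shot 3 = (80, -141, -79.7).
Normal n = (Shot 1→Shot 2) × (Shot 1→Shot 3) = (48240.7, 79232.7, -91751).
So ∂z/∂x = −n_x/n_z = 0.52578 and ∂z/∂y = −n_y/n_z = 0.86356.
|∇z| = √(a²+b²) = 1.01103, so dip δ = arctan(1.01103) = 45.31°.
True thickness = vertical thickness × cos δ = 137 × cos 45.31° = 96.34 ft.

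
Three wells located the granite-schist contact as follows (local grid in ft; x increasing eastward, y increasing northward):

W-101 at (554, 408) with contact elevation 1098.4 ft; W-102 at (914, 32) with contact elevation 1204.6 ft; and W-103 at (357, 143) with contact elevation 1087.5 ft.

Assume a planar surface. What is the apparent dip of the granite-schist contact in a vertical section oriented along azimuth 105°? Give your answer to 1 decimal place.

11.8°

Two edge vectors: W-101→W-102 = (360, -376, 106.2), W-101→W-103 = (-197, -265, -10.9).
Normal n = (W-101→W-102) × (W-101→W-103) = (32241.4, -16997.4, -169472).
So ∂z/∂x = −n_x/n_z = 0.19025 and ∂z/∂y = −n_y/n_z = −0.10030.
Unit vector along 105° is (sin 105°, cos 105°) = (0.9659, -0.2588).
Slope in that direction = a·(0.9659) + b·(-0.2588) = 0.20972.
Apparent dip = arctan|0.20972| = 11.8° (true dip is 12.1°, so apparent ≤ true as expected).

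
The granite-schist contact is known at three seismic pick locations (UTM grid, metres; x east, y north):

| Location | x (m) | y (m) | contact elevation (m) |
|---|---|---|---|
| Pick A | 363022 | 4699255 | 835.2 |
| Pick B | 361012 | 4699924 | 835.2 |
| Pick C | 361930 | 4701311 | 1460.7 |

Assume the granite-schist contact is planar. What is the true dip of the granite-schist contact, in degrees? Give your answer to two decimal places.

Let the plane be z = a·x + b·y + c.
Pick B−Pick A: −2010a + 669b = 0;  Pick C−Pick A: −1092a + 2056b = 625.5.
Solving gives a = 0.12300, b = 0.36956.
Gradient magnitude |∇z| = √(a² + b²) = √(0.01513 + 0.13658) = 0.38949.
True dip = arctan(0.38949) = 21.28°, dipping toward SSW (azimuth ≈ 198°).

21.28°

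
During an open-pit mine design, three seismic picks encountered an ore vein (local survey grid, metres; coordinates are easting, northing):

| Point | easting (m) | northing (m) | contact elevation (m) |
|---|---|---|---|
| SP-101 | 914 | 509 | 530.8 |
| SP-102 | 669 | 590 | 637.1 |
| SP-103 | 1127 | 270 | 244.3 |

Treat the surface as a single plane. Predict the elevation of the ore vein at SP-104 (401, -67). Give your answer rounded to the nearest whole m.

Two edge vectors: SP-101→SP-102 = (-245, 81, 106.3), SP-101→SP-103 = (213, -239, -286.5).
Normal n = (SP-101→SP-102) × (SP-101→SP-103) = (2199.2, -47550.6, 41302).
So ∂z/∂easting = −n_x/n_z = −0.05325 and ∂z/∂northing = −n_y/n_z = 1.15129.
Intercept c from SP-101: 530.8 + 48.67 − 586.01 = −6.54.
At (401, -67): z = −21.4 − 77.1 − 6.54 = -105.0 m.

-105 m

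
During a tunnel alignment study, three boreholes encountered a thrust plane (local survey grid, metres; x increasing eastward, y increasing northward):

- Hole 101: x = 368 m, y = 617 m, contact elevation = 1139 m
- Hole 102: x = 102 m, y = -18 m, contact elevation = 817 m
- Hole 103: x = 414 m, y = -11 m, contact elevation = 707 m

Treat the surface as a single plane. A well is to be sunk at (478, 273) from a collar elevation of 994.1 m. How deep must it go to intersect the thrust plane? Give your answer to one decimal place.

Two edge vectors: Hole 101→Hole 102 = (-266, -635, -322), Hole 101→Hole 103 = (46, -628, -432).
Normal n = (Hole 101→Hole 102) × (Hole 101→Hole 103) = (72104, -129724, 196258).
So ∂z/∂x = −n_x/n_z = −0.36739 and ∂z/∂y = −n_y/n_z = 0.66099.
Intercept c from Hole 101: 1139 + 135.20 − 407.83 = 866.37.
At (478, 273): z_contact = −175.61 + 180.45 + 866.37 = 871.21 m.
Depth below ground = 994.1 − 871.21 = 122.9 m.

122.9 m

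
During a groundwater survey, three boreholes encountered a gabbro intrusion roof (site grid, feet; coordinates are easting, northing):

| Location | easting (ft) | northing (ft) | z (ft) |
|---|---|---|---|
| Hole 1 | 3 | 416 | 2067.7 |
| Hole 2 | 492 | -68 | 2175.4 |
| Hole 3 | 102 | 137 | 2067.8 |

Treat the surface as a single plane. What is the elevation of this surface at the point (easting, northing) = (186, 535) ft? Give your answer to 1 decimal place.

Let the plane be z = a·easting + b·northing + c.
Hole 2−Hole 1: 489a − 484b = 107.7;  Hole 3−Hole 1: 99a − 279b = 0.1.
Solving gives a = 0.33892, b = 0.11991.
Then c = 2067.7 − a·3 − b·416 = 2016.80.
At (186, 535): z = 63.0 + 64.1 + 2016.80 = 2144.0 ft.

2144.0 ft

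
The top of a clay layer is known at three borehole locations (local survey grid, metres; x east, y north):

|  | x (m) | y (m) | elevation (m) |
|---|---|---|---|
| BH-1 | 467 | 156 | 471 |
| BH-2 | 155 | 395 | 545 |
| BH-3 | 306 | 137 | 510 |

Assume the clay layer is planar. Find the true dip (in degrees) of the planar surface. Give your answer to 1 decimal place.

13.6°

Let the plane be z = a·x + b·y + c.
BH-2−BH-1: −312a + 239b = 74;  BH-3−BH-1: −161a − 19b = 39.
Solving gives a = −0.24156, b = −0.00572.
Gradient magnitude |∇z| = √(a² + b²) = √(0.05835 + 0.00003) = 0.24163.
True dip = arctan(0.24163) = 13.6°, dipping toward E (azimuth ≈ 089°).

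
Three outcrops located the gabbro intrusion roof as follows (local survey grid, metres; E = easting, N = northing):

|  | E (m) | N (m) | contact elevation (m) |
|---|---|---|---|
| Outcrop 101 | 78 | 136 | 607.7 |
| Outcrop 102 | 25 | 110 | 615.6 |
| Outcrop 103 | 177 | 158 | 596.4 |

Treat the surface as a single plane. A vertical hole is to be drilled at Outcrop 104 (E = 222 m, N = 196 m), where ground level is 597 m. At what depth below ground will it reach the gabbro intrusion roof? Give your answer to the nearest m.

Let the plane be z = a·E + b·N + c.
Outcrop 102−Outcrop 101: −53a − 26b = 7.9;  Outcrop 103−Outcrop 101: 99a + 22b = −11.3.
Solving gives a = −0.08523, b = −0.13011.
Then c = 607.7 − a·78 − b·136 = 632.04.
At (222, 196): z_contact = −18.9 − 25.5 + 632.04 = 587.6 m.
Depth below ground = 597 − 587.6 = 9 m.

9 m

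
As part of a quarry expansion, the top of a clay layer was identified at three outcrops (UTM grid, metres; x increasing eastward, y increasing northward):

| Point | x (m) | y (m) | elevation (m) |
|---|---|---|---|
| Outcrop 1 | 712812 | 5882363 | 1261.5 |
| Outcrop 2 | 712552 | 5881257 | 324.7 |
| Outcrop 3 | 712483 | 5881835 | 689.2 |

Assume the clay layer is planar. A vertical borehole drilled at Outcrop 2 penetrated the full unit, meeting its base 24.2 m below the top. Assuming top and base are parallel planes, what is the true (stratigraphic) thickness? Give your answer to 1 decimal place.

Let the plane be z = a·x + b·y + c.
Outcrop 2−Outcrop 1: −260a − 1106b = −936.8;  Outcrop 3−Outcrop 1: −329a − 528b = −572.3.
Solving gives a = 0.61049, b = 0.70350.
|∇z| = √(a²+b²) = 0.93146, so dip δ = arctan(0.93146) = 42.97°.
True thickness = vertical thickness × cos δ = 24.2 × cos 42.97° = 17.7 m.

17.7 m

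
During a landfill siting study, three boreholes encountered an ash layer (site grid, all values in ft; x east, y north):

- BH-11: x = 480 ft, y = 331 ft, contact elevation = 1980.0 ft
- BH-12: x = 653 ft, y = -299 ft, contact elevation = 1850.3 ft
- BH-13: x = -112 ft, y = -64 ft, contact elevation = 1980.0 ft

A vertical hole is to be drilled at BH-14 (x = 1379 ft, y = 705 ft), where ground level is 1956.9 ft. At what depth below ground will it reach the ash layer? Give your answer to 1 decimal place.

Two edge vectors: BH-11→BH-12 = (173, -630, -129.7), BH-11→BH-13 = (-592, -395, 0).
Normal n = (BH-11→BH-12) × (BH-11→BH-13) = (-51231.5, 76782.4, -441295).
So ∂z/∂x = −n_x/n_z = −0.116094 and ∂z/∂y = −n_y/n_z = 0.173993.
Intercept c from BH-11: 1980 + 55.72 − 57.59 = 1978.13.
At (1379, 705): z_contact = −160.09 + 122.67 + 1978.13 = 1940.71 ft.
Depth below ground = 1956.9 − 1940.71 = 16.2 ft.

16.2 ft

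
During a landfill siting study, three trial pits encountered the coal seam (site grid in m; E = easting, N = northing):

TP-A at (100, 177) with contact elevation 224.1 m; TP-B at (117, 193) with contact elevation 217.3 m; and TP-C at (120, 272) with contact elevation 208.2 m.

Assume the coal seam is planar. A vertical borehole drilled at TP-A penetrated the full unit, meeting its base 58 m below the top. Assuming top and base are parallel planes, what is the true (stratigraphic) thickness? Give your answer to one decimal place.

Two edge vectors: TP-A→TP-B = (17, 16, -6.8), TP-A→TP-C = (20, 95, -15.9).
Normal n = (TP-A→TP-B) × (TP-A→TP-C) = (391.6, 134.3, 1295).
So ∂z/∂E = −n_x/n_z = −0.30239 and ∂z/∂N = −n_y/n_z = −0.10371.
|∇z| = √(a²+b²) = 0.31968, so dip δ = arctan(0.31968) = 17.73°.
True thickness = vertical thickness × cos δ = 58 × cos 17.73° = 55.2 m.

55.2 m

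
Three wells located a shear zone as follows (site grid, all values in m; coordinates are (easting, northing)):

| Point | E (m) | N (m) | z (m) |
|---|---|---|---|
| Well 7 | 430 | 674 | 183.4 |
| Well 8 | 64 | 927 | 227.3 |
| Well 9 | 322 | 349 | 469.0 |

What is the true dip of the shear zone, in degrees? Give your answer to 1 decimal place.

42.1°

Two edge vectors: Well 7→Well 8 = (-366, 253, 43.9), Well 7→Well 9 = (-108, -325, 285.6).
Normal n = (Well 7→Well 8) × (Well 7→Well 9) = (86524.3, 99788.4, 146274).
So ∂z/∂E = −n_x/n_z = −0.59152 and ∂z/∂N = −n_y/n_z = −0.68220.
Gradient magnitude |∇z| = √(a² + b²) = √(0.34990 + 0.46540) = 0.90294.
True dip = arctan(0.90294) = 42.1°, dipping toward NE (azimuth ≈ 041°).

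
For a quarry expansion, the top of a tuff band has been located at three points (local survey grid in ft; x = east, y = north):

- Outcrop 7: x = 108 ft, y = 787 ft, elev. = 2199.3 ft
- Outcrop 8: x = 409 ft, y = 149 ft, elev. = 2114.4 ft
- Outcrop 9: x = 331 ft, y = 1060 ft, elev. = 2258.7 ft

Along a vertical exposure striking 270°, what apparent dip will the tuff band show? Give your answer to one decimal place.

3.8°

Two edge vectors: Outcrop 7→Outcrop 8 = (301, -638, -84.9), Outcrop 7→Outcrop 9 = (223, 273, 59.4).
Normal n = (Outcrop 7→Outcrop 8) × (Outcrop 7→Outcrop 9) = (-14719.5, -36812.1, 224447).
So ∂z/∂x = −n_x/n_z = 0.06558 and ∂z/∂y = −n_y/n_z = 0.16401.
Unit vector along 270° is (sin 270°, cos 270°) = (-1.0000, -0.0000).
Slope in that direction = a·(-1.0000) + b·(-0.0000) = −0.06558.
Apparent dip = arctan|0.06558| = 3.8° (true dip is 10.0°, so apparent ≤ true as expected).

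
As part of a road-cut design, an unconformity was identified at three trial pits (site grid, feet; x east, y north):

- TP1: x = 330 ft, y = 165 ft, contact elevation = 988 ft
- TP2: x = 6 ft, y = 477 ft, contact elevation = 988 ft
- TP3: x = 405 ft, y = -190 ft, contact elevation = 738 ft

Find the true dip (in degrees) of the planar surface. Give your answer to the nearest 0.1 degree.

50.8°

Let the plane be z = a·x + b·y + c.
TP2−TP1: −324a + 312b = 0;  TP3−TP1: 75a − 355b = −250.
Solving gives a = 0.85134, b = 0.88409.
Gradient magnitude |∇z| = √(a² + b²) = √(0.72478 + 0.78161) = 1.22735.
True dip = arctan(1.22735) = 50.8°, dipping toward SW (azimuth ≈ 224°).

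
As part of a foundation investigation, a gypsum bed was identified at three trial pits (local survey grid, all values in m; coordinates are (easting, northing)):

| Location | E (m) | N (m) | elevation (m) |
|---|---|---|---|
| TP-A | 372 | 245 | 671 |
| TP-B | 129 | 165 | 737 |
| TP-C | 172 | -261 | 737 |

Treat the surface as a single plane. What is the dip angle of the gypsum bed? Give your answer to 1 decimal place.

Let the plane be z = a·E + b·N + c.
TP-B−TP-A: −243a − 80b = 66;  TP-C−TP-A: −200a − 506b = 66.
Solving gives a = −0.26287, b = −0.02653.
Gradient magnitude |∇z| = √(a² + b²) = √(0.06910 + 0.00070) = 0.26421.
True dip = arctan(0.26421) = 14.8°, dipping toward E (azimuth ≈ 084°).

14.8°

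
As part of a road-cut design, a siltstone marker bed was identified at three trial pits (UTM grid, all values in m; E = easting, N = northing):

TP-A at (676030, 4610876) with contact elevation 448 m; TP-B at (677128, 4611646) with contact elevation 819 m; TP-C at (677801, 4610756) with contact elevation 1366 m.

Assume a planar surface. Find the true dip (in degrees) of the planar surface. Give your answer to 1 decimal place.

Let the plane be z = a·E + b·N + c.
TP-B−TP-A: 1098a + 770b = 371;  TP-C−TP-A: 1771a − 120b = 918.
Solving gives a = 0.50245, b = −0.23466.
Gradient magnitude |∇z| = √(a² + b²) = √(0.25246 + 0.05507) = 0.55455.
True dip = arctan(0.55455) = 29.0°, dipping toward WNW (azimuth ≈ 295°).

29.0°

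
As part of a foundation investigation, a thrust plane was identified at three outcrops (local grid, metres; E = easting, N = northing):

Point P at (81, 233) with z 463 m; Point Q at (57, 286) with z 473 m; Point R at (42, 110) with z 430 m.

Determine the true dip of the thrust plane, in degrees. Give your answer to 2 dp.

Two edge vectors: Point P→Point Q = (-24, 53, 10), Point P→Point R = (-39, -123, -33).
Normal n = (Point P→Point Q) × (Point P→Point R) = (-519, -1182, 5019).
So ∂z/∂E = −n_x/n_z = 0.10341 and ∂z/∂N = −n_y/n_z = 0.23551.
Gradient magnitude |∇z| = √(a² + b²) = √(0.01069 + 0.05546) = 0.25721.
True dip = arctan(0.25721) = 14.42°, dipping toward SSW (azimuth ≈ 204°).

14.42°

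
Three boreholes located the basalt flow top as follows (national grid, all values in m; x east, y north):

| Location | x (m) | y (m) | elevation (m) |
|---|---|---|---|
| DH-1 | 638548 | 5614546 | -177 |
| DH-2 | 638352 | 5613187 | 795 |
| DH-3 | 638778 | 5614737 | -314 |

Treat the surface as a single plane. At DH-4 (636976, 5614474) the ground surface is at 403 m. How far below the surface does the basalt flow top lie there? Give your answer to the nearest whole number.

525 m

Two edge vectors: DH-1→DH-2 = (-196, -1359, 972), DH-1→DH-3 = (230, 191, -137).
Normal n = (DH-1→DH-2) × (DH-1→DH-3) = (531, 196708, 275134).
So ∂z/∂x = −n_x/n_z = −0.00192997 and ∂z/∂y = −n_y/n_z = −0.71495344.
Intercept c from DH-1: -177 + 1232.38 + 4014138.98 = 4015194.36.
At (636976, 5614474): z_contact = −1229.3 − 4014087.5 + 4015194.36 = -122.5 m.
Depth below ground = 403 − (-122.5) = 525 m.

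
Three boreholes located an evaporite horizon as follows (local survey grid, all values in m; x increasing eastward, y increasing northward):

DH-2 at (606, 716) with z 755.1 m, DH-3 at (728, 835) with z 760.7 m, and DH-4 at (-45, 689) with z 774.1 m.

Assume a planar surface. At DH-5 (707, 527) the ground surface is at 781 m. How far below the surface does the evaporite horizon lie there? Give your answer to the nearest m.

Two edge vectors: DH-2→DH-3 = (122, 119, 5.6), DH-2→DH-4 = (-651, -27, 19).
Normal n = (DH-2→DH-3) × (DH-2→DH-4) = (2412.2, -5963.6, 74175).
So ∂z/∂x = −n_x/n_z = −0.03252 and ∂z/∂y = −n_y/n_z = 0.08040.
Intercept c from DH-2: 755.1 + 19.71 − 57.57 = 717.24.
At (707, 527): z_contact = −23.0 + 42.4 + 717.24 = 736.6 m.
Depth below ground = 781 − 736.6 = 44 m.

44 m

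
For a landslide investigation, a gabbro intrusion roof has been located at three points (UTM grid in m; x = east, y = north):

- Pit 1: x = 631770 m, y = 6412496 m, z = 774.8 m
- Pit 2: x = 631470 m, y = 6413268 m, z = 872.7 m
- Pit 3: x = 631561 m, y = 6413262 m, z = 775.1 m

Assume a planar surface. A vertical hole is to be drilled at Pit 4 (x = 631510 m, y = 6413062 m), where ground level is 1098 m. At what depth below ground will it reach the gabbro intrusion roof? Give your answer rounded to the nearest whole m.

Let the plane be z = a·x + b·y + c.
Pit 2−Pit 1: −300a + 772b = 97.9;  Pit 3−Pit 1: −209a + 766b = 0.3.
Solving gives a = −1.09214924, b = −0.29759686.
Then c = 774.8 − a·631770 − b·6412496 = 2599100.58.
At (631510, 6413062): z_contact = −689703.2 − 1908507.1 + 2599100.58 = 890.3 m.
Depth below ground = 1098 − 890.3 = 208 m.

208 m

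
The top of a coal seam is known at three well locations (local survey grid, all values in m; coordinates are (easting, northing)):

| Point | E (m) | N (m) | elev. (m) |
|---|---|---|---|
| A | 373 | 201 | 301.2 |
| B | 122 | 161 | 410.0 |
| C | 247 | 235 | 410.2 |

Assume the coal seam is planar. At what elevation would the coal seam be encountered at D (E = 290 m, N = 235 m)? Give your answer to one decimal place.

384.7 m

Let the plane be z = a·E + b·N + c.
B−A: −251a − 40b = 108.8;  C−A: −126a + 34b = 109.
Solving gives a = −0.59372, b = 1.00561.
Then c = 301.2 − a·373 − b·201 = 320.53.
At (290, 235): z = −172.2 + 236.3 + 320.53 = 384.7 m.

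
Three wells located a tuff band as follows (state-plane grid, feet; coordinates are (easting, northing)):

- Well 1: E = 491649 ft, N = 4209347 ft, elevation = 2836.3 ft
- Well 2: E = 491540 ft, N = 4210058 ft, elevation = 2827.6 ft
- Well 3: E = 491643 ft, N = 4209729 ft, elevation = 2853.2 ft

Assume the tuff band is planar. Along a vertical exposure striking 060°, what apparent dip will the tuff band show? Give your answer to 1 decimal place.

Two edge vectors: Well 1→Well 2 = (-109, 711, -8.7), Well 1→Well 3 = (-6, 382, 16.9).
Normal n = (Well 1→Well 2) × (Well 1→Well 3) = (15339.3, 1894.3, -37372).
So ∂z/∂E = −n_x/n_z = 0.41045 and ∂z/∂N = −n_y/n_z = 0.05069.
Unit vector along 060° is (sin 60°, cos 60°) = (0.8660, 0.5000).
Slope in that direction = a·(0.8660) + b·(0.5000) = 0.38080.
Apparent dip = arctan|0.38080| = 20.8° (true dip is 22.5°, so apparent ≤ true as expected).

20.8°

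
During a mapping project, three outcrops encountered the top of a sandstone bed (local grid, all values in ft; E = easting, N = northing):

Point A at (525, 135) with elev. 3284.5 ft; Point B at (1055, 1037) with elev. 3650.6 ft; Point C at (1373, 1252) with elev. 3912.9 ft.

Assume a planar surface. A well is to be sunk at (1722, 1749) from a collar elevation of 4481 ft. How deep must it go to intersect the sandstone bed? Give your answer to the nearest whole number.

314 ft

Two edge vectors: Point A→Point B = (530, 902, 366.1), Point A→Point C = (848, 1117, 628.4).
Normal n = (Point A→Point B) × (Point A→Point C) = (157883.1, -22599.2, -172886).
So ∂z/∂E = −n_x/n_z = 0.91322 and ∂z/∂N = −n_y/n_z = −0.13072.
Intercept c from Point A: 3284.5 − 479.44 + 17.65 = 2822.71.
At (1722, 1749): z_contact = 1572.6 − 228.6 + 2822.71 = 4166.6 ft.
Depth below ground = 4481 − 4166.6 = 314 ft.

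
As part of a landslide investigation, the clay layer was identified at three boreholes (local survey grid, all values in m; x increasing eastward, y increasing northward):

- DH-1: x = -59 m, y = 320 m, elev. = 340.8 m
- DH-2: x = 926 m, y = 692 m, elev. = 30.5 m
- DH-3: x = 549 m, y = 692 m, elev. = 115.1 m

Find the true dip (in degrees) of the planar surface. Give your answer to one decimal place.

Let the plane be z = a·x + b·y + c.
DH-2−DH-1: 985a + 372b = −310.3;  DH-3−DH-1: 608a + 372b = −225.7.
Solving gives a = −0.22440, b = −0.23995.
Gradient magnitude |∇z| = √(a² + b²) = √(0.05036 + 0.05758) = 0.32853.
True dip = arctan(0.32853) = 18.2°, dipping toward NE (azimuth ≈ 043°).

18.2°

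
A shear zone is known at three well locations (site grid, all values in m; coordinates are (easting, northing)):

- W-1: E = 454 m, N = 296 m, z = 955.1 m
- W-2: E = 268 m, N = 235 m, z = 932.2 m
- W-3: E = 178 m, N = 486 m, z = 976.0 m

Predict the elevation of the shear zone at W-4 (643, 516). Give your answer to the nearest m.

Let the plane be z = a·E + b·N + c.
W-2−W-1: −186a − 61b = −22.9;  W-3−W-1: −276a + 190b = 20.9.
Solving gives a = 0.05896, b = 0.19564.
Then c = 955.1 − a·454 − b·296 = 870.42.
At (643, 516): z = 37.9 + 101.0 + 870.42 = 1009.3 m.

1009 m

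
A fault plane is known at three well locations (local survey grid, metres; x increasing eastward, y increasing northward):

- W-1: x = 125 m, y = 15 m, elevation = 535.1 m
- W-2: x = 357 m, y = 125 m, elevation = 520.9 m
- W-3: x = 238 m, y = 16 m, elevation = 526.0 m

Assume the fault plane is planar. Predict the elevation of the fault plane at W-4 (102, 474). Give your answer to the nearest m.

Let the plane be z = a·x + b·y + c.
W-2−W-1: 232a + 110b = −14.2;  W-3−W-1: 113a + 1b = −9.1.
Solving gives a = −0.08090, b = 0.04153.
Then c = 535.1 − a·125 − b·15 = 544.59.
At (102, 474): z = −8.3 + 19.7 + 544.59 = 556.0 m.

556 m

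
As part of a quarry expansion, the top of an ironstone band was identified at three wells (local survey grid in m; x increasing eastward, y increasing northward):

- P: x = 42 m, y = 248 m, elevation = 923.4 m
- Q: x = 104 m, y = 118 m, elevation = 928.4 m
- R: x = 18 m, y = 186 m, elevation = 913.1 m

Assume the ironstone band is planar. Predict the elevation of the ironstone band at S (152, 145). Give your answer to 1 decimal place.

941.8 m

Let the plane be z = a·x + b·y + c.
Q−P: 62a − 130b = 5;  R−P: −24a − 62b = −10.3.
Solving gives a = 0.23679, b = 0.07447.
Then c = 923.4 − a·42 − b·248 = 894.99.
At (152, 145): z = 36.0 + 10.8 + 894.99 = 941.8 m.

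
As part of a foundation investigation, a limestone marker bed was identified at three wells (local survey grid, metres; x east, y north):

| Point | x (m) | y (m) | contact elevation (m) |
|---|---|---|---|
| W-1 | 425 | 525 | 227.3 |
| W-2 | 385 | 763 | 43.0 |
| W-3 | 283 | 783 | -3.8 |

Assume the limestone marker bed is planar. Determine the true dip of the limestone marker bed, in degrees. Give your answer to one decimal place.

Two edge vectors: W-1→W-2 = (-40, 238, -184.3), W-1→W-3 = (-142, 258, -231.1).
Normal n = (W-1→W-2) × (W-1→W-3) = (-7452.4, 16926.6, 23476).
So ∂z/∂x = −n_x/n_z = 0.31745 and ∂z/∂y = −n_y/n_z = −0.72102.
Gradient magnitude |∇z| = √(a² + b²) = √(0.10077 + 0.51987) = 0.78781.
True dip = arctan(0.78781) = 38.2°, dipping toward NNW (azimuth ≈ 336°).

38.2°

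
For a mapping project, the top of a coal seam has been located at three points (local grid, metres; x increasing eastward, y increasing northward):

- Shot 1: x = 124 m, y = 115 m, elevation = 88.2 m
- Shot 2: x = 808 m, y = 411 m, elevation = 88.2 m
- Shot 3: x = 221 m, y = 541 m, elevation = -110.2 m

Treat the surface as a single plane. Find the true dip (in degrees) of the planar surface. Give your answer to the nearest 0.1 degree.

29.4°

Let the plane be z = a·x + b·y + c.
Shot 2−Shot 1: 684a + 296b = 0;  Shot 3−Shot 1: 97a + 426b = −198.4.
Solving gives a = 0.22357, b = −0.51664.
Gradient magnitude |∇z| = √(a² + b²) = √(0.04998 + 0.26691) = 0.56294.
True dip = arctan(0.56294) = 29.4°, dipping toward NNW (azimuth ≈ 337°).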